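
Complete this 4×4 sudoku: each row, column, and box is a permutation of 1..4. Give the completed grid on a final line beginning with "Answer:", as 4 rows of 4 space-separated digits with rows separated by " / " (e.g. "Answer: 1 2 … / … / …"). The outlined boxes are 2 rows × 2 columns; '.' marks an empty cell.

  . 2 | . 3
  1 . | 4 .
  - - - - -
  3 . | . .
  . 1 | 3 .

Step 1. [r3c4∈{1,2,4}] in col 4, 1 fits only at r3c4, so r3c4=1.
Step 2. [r4c1∈{2,4}] col 1 places 2 nowhere but r4c1, so r4c1=2.
Step 3. [r2c2∈{3}] r2c2 is down to just 3. So r2c2=3.
Step 4. [r4c4∈{4}] nothing but 4 survives at r4c4 ⇒ r4c4=4.
Step 5. [r1c1∈{4}] r1c1's peers cover all but 4, so r1c1=4.
Step 6. [r3c2∈{4}] only 4 remains possible at r3c2, so r3c2=4.
Step 7. [r1c3∈{1}] r1c3's peers cover all but 1 ⇒ r1c3=1.
Step 8. [r2c4∈{2}] only 2 remains possible at r2c4. So r2c4=2.
Step 9. [r3c3∈{2}] r3c3 has the single candidate 2. So r3c3=2.

Answer: 4 2 1 3 / 1 3 4 2 / 3 4 2 1 / 2 1 3 4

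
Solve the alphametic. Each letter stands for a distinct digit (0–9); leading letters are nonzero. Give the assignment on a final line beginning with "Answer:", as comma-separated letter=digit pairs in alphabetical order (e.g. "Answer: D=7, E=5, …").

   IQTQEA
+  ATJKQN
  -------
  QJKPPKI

Step 1. [Q] Q is the leading digit of a 7-digit sum of two 6-digit numbers; the final carry is exactly 1 ⇒ Q=1.
Step 2. [col 1: A + N ≡ I (mod 10)] no forcing yet in column 1 (carry-in 0); N=4 is free and consistent — try it, so N=4.
Step 3. [col 1: A + N ≡ I (mod 10)] no forcing yet in column 1 (carry-in 0); I=3 is free and consistent — try it ⇒ I=3.
Step 4. [col 1: A + N ≡ I (mod 10)] in column 1 we have A+N≡I with carry-in 0; given N=4, I=3 and digits 1,3,4 already taken and all letters distinct, that pins A to 9 ⇒ A=9.
Step 5. [col 2: E + Q ≡ K (mod 10)] several values work for E in column 2 (E + Q ≡ K (mod 10), carry-in 1); try E=5 ⇒ E=5.
Step 6. [col 2: E + Q ≡ K (mod 10)] from column 2 (E=5, Q=1, carry-in 1, digits 1,3,4,5,9 already taken and all letters distinct): K must equal 7. So K=7.
Step 7. [col 3: Q + K ≡ P (mod 10)] in column 3 we have Q+K≡P with carry-in 0; given Q=1, K=7 and digits 1,3,4,5,7,9 already taken and all letters distinct, that pins P to 8 ⇒ P=8.
Step 8. [col 4: T + J ≡ P (mod 10)] several values work for J in column 4 (T + J ≡ P (mod 10), carry-in 0); try J=2. So J=2.
Step 9. [col 4: T + J ≡ P (mod 10)] from column 4 (J=2, P=8, carry-in 0, digits 1,2,3,4,5,7,8,9 already taken and all letters distinct): T must equal 6 ⇒ T=6.

Answer: A=9, E=5, I=3, J=2, K=7, N=4, P=8, Q=1, T=6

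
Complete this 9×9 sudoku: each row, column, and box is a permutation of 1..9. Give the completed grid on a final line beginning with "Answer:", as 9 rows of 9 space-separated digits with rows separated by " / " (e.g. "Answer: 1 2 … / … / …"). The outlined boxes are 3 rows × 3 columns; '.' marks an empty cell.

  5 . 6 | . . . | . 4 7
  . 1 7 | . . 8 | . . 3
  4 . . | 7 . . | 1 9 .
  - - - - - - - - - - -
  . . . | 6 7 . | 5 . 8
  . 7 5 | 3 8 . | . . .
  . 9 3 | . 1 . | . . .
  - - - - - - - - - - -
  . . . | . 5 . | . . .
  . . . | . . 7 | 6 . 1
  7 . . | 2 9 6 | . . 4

Step 1. [r2c7∈{2}] r2c7 is down to just 2, so r2c7=2.
Step 2. [r7c2∈{2,3,4,6,8}] in col 2, 6 fits only at r7c2. So r7c2=6.
Step 3. [r4c8∈{1,2,3}] r4c8 is the only open cell in row 4 admitting 3. So r4c8=3.
Step 4. [r4c6∈{2,4,9}] across row 4, 9 lands solely at r4c6. So r4c6=9.
Step 5. [r9c3∈{1,8}] r9c3 is the only open cell in row 9 admitting 1 ⇒ r9c3=1.
Step 6. [r6c1∈{2,6,8}] 8 has one home in row 6: r6c1 ⇒ r6c1=8.
Step 7. [r5c1∈{1,2,6}] col 1 places 6 nowhere but r5c1 ⇒ r5c1=6.
Step 8. [r1c7∈{8}] r1c7 has the single candidate 8. So r1c7=8.
Step 9. [r2c1∈{9}] r2c1 has the single candidate 9. So r2c1=9.
Step 10. [r8c3∈{2,4,8,9}] row 8 places 9 nowhere but r8c3. So r8c3=9.
Step 11. [r3c9∈{5,6}] in col 9, 5 fits only at r3c9, so r3c9=5.
Step 12. [r3c5∈{2,3,6}] across row 3, 6 lands solely at r3c5, so r3c5=6.
Step 13. [r1c5∈{2,3}] in col 5, 2 fits only at r1c5 ⇒ r1c5=2.
Step 14. [r8c5∈{3,4}] in col 5, 3 fits only at r8c5, so r8c5=3.
Step 15. [r8c1∈{2}] only 2 remains possible at r8c1, so r8c1=2.
Step 16. [r1c2∈{3}] only 3 remains possible at r1c2, so r1c2=3.
Step 17. [r6c6∈{2,4,5}] across col 6, 5 lands solely at r6c6. So r6c6=5.
Step 18. [r6c4∈{4}] nothing but 4 survives at r6c4, so r6c4=4.
Step 19. [r8c2∈{4,5,8}] in row 8, 4 fits only at r8c2, so r8c2=4.
Step 20. [r7c3∈{8}] only 8 remains possible at r7c3 ⇒ r7c3=8.
Step 21. [r6c9∈{2,6}] across col 9, 6 lands solely at r6c9 ⇒ r6c9=6.
Step 22. [r6c8∈{2,7}] r6c8 is the only open cell in row 6 admitting 2. So r6c8=2.
Step 23. [r9c8∈{5,8}] in row 9, 8 fits only at r9c8, so r9c8=8.
Step 24. [r1c6∈{1}] only 1 remains possible at r1c6, so r1c6=1.
Step 25. [r4c2∈{2}] nothing but 2 survives at r4c2. So r4c2=2.
Step 26. [r5c9∈{9}] r5c9 has the single candidate 9 ⇒ r5c9=9.
Step 27. [r7c7∈{3,7,9}] r7c7 is the only open cell in row 7 admitting 9. So r7c7=9.
Step 28. [r1c4∈{9}] r1c4 has the single candidate 9, so r1c4=9.
Step 29. [r5c7∈{4}] r5c7's peers cover all but 4, so r5c7=4.
Step 30. [r9c2∈{5}] r9c2 is down to just 5 ⇒ r9c2=5.
Step 31. [r5c6∈{2}] nothing but 2 survives at r5c6. So r5c6=2.
Step 32. [r8c8∈{5}] nothing but 5 survives at r8c8 ⇒ r8c8=5.
Step 33. [r7c9∈{2}] nothing but 2 survives at r7c9 ⇒ r7c9=2.
Step 34. [r8c4∈{8}] r8c4 is down to just 8, so r8c4=8.
Step 35. [r4c1∈{1}] nothing but 1 survives at r4c1, so r4c1=1.
Step 36. [r7c1∈{3}] nothing but 3 survives at r7c1, so r7c1=3.
Step 37. [r3c2∈{8}] nothing but 8 survives at r3c2, so r3c2=8.
Step 38. [r2c4∈{5}] r2c4's peers cover all but 5 ⇒ r2c4=5.
Step 39. [r5c8∈{1}] r5c8's peers cover all but 1. So r5c8=1.
Step 40. [r3c6∈{3}] nothing but 3 survives at r3c6. So r3c6=3.
Step 41. [r6c7∈{7}] r6c7 is down to just 7 ⇒ r6c7=7.
Step 42. [r3c3∈{2}] r3c3 has the single candidate 2 ⇒ r3c3=2.
Step 43. [r7c8∈{7}] r7c8 has the single candidate 7, so r7c8=7.
Step 44. [r7c4∈{1}] nothing but 1 survives at r7c4 ⇒ r7c4=1.
Step 45. [r2c5∈{4}] r2c5 has the single candidate 4, so r2c5=4.
Step 46. [r7c6∈{4}] nothing but 4 survives at r7c6. So r7c6=4.
Step 47. [r2c8∈{6}] r2c8 is down to just 6 ⇒ r2c8=6.
Step 48. [r9c7∈{3}] nothing but 3 survives at r9c7 ⇒ r9c7=3.
Step 49. [r4c3∈{4}] nothing but 4 survives at r4c3. So r4c3=4.

Answer: 5 3 6 9 2 1 8 4 7 / 9 1 7 5 4 8 2 6 3 / 4 8 2 7 6 3 1 9 5 / 1 2 4 6 7 9 5 3 8 / 6 7 5 3 8 2 4 1 9 / 8 9 3 4 1 5 7 2 6 / 3 6 8 1 5 4 9 7 2 / 2 4 9 8 3 7 6 5 1 / 7 5 1 2 9 6 3 8 4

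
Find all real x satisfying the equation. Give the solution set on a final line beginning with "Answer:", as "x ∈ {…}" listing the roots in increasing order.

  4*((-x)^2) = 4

Step 1. [4*((-x)^2) = 4] leading coefficient 4: divide by 4. So div: (-x)^2 = 1.
Step 2. [(-x)^2 = 1] LHS squared, RHS 1 ≥ 0: apply √ (±) ⇒ sqrt: -x = 1 or -1.
Step 3. [-x = 1 or -1] flip signs both sides ⇒ neg: x = -1 or 1.

Answer: x ∈ {-1, 1}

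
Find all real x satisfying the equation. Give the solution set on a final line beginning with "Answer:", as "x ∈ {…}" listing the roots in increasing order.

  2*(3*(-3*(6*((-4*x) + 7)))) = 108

Step 1. [2*(3*(-3*(6*((-4*x) + 7)))) = 108] divide by the outer 2. So div: 3*(-3*(6*((-4*x) + 7))) = 54.
Step 2. [3*(-3*(6*((-4*x) + 7))) = 54] 3·(inner) — divide through by 3 ⇒ div: -3*(6*((-4*x) + 7)) = 18.
Step 3. [-3*(6*((-4*x) + 7)) = 18] LHS = -3·(…); ÷-3 both sides, so div: 6*((-4*x) + 7) = -6.
Step 4. [6*((-4*x) + 7) = -6] divide by the outer 6, so div: (-4*x) + 7 = -1.
Step 5. [(-4*x) + 7 = -1] 7 comes off first (subtract 7), so sub: -4*x = -8.
Step 6. [-4*x = -8] leading coefficient -4: divide by -4, so div: x = 2.

Answer: x ∈ {2}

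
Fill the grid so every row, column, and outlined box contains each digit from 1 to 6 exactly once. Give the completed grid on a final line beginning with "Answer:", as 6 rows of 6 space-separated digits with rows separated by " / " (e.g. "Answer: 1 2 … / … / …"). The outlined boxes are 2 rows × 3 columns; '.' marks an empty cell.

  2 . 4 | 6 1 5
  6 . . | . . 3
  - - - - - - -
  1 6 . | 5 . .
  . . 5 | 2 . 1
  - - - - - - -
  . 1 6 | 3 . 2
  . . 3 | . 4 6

Step 1. [r4c1∈{3,4}] r4c1 is the only open cell in col 1 admitting 3 ⇒ r4c1=3.
Step 2. [r6c1∈{5}] r6c1's peers cover all but 5. So r6c1=5.
Step 3. [r3c5∈{3}] nothing but 3 survives at r3c5, so r3c5=3.
Step 4. [r6c2∈{2}] r6c2 is down to just 2 ⇒ r6c2=2.
Step 5. [r6c4∈{1}] r6c4 has the single candidate 1, so r6c4=1.
Step 6. [r5c1∈{4}] only 4 remains possible at r5c1 ⇒ r5c1=4.
Step 7. [r3c3∈{2}] only 2 remains possible at r3c3 ⇒ r3c3=2.
Step 8. [r5c5∈{5}] r5c5's peers cover all but 5, so r5c5=5.
Step 9. [r2c3∈{1}] r2c3's peers cover all but 1, so r2c3=1.
Step 10. [r3c6∈{4}] nothing but 4 survives at r3c6 ⇒ r3c6=4.
Step 11. [r4c5∈{6}] only 6 remains possible at r4c5 ⇒ r4c5=6.
Step 12. [r2c2∈{5}] nothing but 5 survives at r2c2. So r2c2=5.
Step 13. [r2c5∈{2}] only 2 remains possible at r2c5. So r2c5=2.
Step 14. [r1c2∈{3}] nothing but 3 survives at r1c2, so r1c2=3.
Step 15. [r4c2∈{4}] nothing but 4 survives at r4c2, so r4c2=4.
Step 16. [r2c4∈{4}] r2c4's peers cover all but 4, so r2c4=4.

Answer: 2 3 4 6 1 5 / 6 5 1 4 2 3 / 1 6 2 5 3 4 / 3 4 5 2 6 1 / 4 1 6 3 5 2 / 5 2 3 1 4 6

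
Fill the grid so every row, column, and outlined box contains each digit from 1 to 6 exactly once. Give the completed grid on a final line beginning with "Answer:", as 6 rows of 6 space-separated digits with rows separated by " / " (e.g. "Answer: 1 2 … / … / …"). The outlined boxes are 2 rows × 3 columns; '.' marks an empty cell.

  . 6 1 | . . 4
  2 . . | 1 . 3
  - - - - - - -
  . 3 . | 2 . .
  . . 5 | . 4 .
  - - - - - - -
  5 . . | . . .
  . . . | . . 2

Step 1. [r2c5∈{5,6}] 6 has one home in row 2: r2c5, so r2c5=6.
Step 2. [r5c3∈{2,3,4,6}] 2 has one home in col 3: r5c3, so r5c3=2.
Step 3. [r6c3∈{3,4,6}] 3 has one home in col 3: r6c3. So r6c3=3.
Step 4. [r6c1∈{1,4,6}] in box 5, 6 fits only at r6c1 ⇒ r6c1=6.
Step 5. [r4c1∈{1}] r4c1's peers cover all but 1, so r4c1=1.
Step 6. [r3c6∈{1,5,6}] r3c6 is the only open cell in col 6 admitting 5 ⇒ r3c6=5.
Step 7. [r5c6∈{1,6}] across col 6, 1 lands solely at r5c6 ⇒ r5c6=1.
Step 8. [r5c2∈{4}] nothing but 4 survives at r5c2, so r5c2=4.
Step 9. [r5c4∈{3,6}] 6 has one home in row 5: r5c4. So r5c4=6.
Step 10. [r1c4∈{5}] nothing but 5 survives at r1c4, so r1c4=5.
Step 11. [r2c3∈{4}] r2c3 has the single candidate 4, so r2c3=4.
Step 12. [r6c4∈{4}] only 4 remains possible at r6c4 ⇒ r6c4=4.
Step 13. [r6c2∈{1}] r6c2 is down to just 1, so r6c2=1.
Step 14. [r4c2∈{2}] r4c2 is down to just 2, so r4c2=2.
Step 15. [r6c5∈{5}] only 5 remains possible at r6c5, so r6c5=5.
Step 16. [r3c3∈{6}] nothing but 6 survives at r3c3. So r3c3=6.
Step 17. [r4c4∈{3}] r4c4 is down to just 3, so r4c4=3.
Step 18. [r3c1∈{4}] r3c1's peers cover all but 4. So r3c1=4.
Step 19. [r1c1∈{3}] r1c1 has the single candidate 3. So r1c1=3.
Step 20. [r5c5∈{3}] r5c5's peers cover all but 3 ⇒ r5c5=3.
Step 21. [r1c5∈{2}] r1c5 is down to just 2, so r1c5=2.
Step 22. [r4c6∈{6}] nothing but 6 survives at r4c6, so r4c6=6.
Step 23. [r3c5∈{1}] only 1 remains possible at r3c5. So r3c5=1.
Step 24. [r2c2∈{5}] r2c2 is down to just 5. So r2c2=5.

Answer: 3 6 1 5 2 4 / 2 5 4 1 6 3 / 4 3 6 2 1 5 / 1 2 5 3 4 6 / 5 4 2 6 3 1 / 6 1 3 4 5 2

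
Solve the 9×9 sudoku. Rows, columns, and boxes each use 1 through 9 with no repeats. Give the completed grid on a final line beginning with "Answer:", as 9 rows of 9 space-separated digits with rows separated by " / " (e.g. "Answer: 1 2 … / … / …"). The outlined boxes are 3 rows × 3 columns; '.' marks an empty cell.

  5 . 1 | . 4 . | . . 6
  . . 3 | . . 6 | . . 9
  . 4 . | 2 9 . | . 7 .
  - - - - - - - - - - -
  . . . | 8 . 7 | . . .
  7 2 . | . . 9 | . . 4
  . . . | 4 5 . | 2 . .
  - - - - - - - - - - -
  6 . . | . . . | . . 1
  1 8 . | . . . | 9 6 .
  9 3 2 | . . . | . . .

Step 1. [r8c9∈{2,3,5,7}] col 9 places 2 nowhere but r8c9, so r8c9=2.
Step 2. [r3c1∈{8}] nothing but 8 survives at r3c1 ⇒ r3c1=8.
Step 3. [r7c6∈{2,3,4,5,8}] in col 6, 2 fits only at r7c6, so r7c6=2.
Step 4. [r6c1∈{3}] r6c1 is down to just 3, so r6c1=3.
Step 5. [r6c6∈{1}] r6c6 has the single candidate 1 ⇒ r6c6=1.
Step 6. [r3c7∈{1,3,5}] r3c7 is the only open cell in row 3 admitting 1, so r3c7=1.
Step 7. [r5c8∈{1,3,5,8}] row 5 places 1 nowhere but r5c8. So r5c8=1.
Step 8. [r2c2∈{7}] only 7 remains possible at r2c2. So r2c2=7.
Step 9. [r7c2∈{5}] r7c2 is down to just 5. So r7c2=5.
Step 10. [r1c4∈{3,7}] row 1 places 7 nowhere but r1c4. So r1c4=7.
Step 11. [r3c3∈{6}] only 6 remains possible at r3c3 ⇒ r3c3=6.
Step 12. [r1c8∈{2,3,8}] r1c8 is the only open cell in row 1 admitting 2. So r1c8=2.
Step 13. [r4c2∈{1,6,9}] across row 4, 1 lands solely at r4c2 ⇒ r4c2=1.
Step 14. [r4c5∈{2,3,6}] in row 4, 2 fits only at r4c5 ⇒ r4c5=2.
Step 15. [r4c7∈{3,5,6}] 6 has one home in row 4: r4c7 ⇒ r4c7=6.
Step 16. [r6c9∈{7,8}] r6c9 is the only open cell in row 6 admitting 7, so r6c9=7.
Step 17. [r9c9∈{5,8}] across col 9, 8 lands solely at r9c9 ⇒ r9c9=8.
Step 18. [r7c5∈{3,7,8}] in row 7, 8 fits only at r7c5, so r7c5=8.
Step 19. [r2c5∈{1}] r2c5 is down to just 1 ⇒ r2c5=1.
Step 20. [r2c4∈{5}] only 5 remains possible at r2c4. So r2c4=5.
Step 21. [r8c4∈{3}] nothing but 3 survives at r8c4 ⇒ r8c4=3.
Step 22. [r3c9∈{3,5}] r3c9 is the only open cell in row 3 admitting 5 ⇒ r3c9=5.
Step 23. [r1c7∈{3,8}] 3 has one home in box 3: r1c7, so r1c7=3.
Step 24. [r5c4∈{6}] nothing but 6 survives at r5c4 ⇒ r5c4=6.
Step 25. [r8c6∈{4,5}] 5 has one home in row 8: r8c6 ⇒ r8c6=5.
Step 26. [r8c3∈{4,7}] 4 has one home in row 8: r8c3, so r8c3=4.
Step 27. [r7c8∈{3,4}] in row 7, 3 fits only at r7c8 ⇒ r7c8=3.
Step 28. [r7c7∈{4,7}] in row 7, 4 fits only at r7c7. So r7c7=4.
Step 29. [r9c7∈{5,7}] col 7 places 7 nowhere but r9c7 ⇒ r9c7=7.
Step 30. [r5c7∈{5,8}] across col 7, 5 lands solely at r5c7, so r5c7=5.
Step 31. [r6c8∈{8,9}] box 6 places 8 nowhere but r6c8 ⇒ r6c8=8.
Step 32. [r6c3∈{9}] r6c3 is down to just 9. So r6c3=9.
Step 33. [r4c8∈{9}] nothing but 9 survives at r4c8 ⇒ r4c8=9.
Step 34. [r1c2∈{9}] r1c2 has the single candidate 9 ⇒ r1c2=9.
Step 35. [r5c5∈{3}] r5c5 is down to just 3. So r5c5=3.
Step 36. [r7c3∈{7}] r7c3 is down to just 7. So r7c3=7.
Step 37. [r4c1∈{4}] r4c1's peers cover all but 4, so r4c1=4.
Step 38. [r3c6∈{3}] nothing but 3 survives at r3c6. So r3c6=3.
Step 39. [r8c5∈{7}] nothing but 7 survives at r8c5, so r8c5=7.
Step 40. [r6c2∈{6}] r6c2's peers cover all but 6 ⇒ r6c2=6.
Step 41. [r7c4∈{9}] r7c4's peers cover all but 9. So r7c4=9.
Step 42. [r2c8∈{4}] r2c8's peers cover all but 4 ⇒ r2c8=4.
Step 43. [r9c4∈{1}] r9c4's peers cover all but 1, so r9c4=1.
Step 44. [r9c5∈{6}] r9c5 has the single candidate 6 ⇒ r9c5=6.
Step 45. [r4c3∈{5}] r4c3 has the single candidate 5, so r4c3=5.
Step 46. [r2c1∈{2}] nothing but 2 survives at r2c1. So r2c1=2.
Step 47. [r4c9∈{3}] nothing but 3 survives at r4c9. So r4c9=3.
Step 48. [r1c6∈{8}] r1c6 is down to just 8, so r1c6=8.
Step 49. [r9c6∈{4}] r9c6 is down to just 4 ⇒ r9c6=4.
Step 50. [r2c7∈{8}] r2c7's peers cover all but 8. So r2c7=8.
Step 51. [r5c3∈{8}] r5c3 is down to just 8, so r5c3=8.
Step 52. [r9c8∈{5}] only 5 remains possible at r9c8. So r9c8=5.

Answer: 5 9 1 7 4 8 3 2 6 / 2 7 3 5 1 6 8 4 9 / 8 4 6 2 9 3 1 7 5 / 4 1 5 8 2 7 6 9 3 / 7 2 8 6 3 9 5 1 4 / 3 6 9 4 5 1 2 8 7 / 6 5 7 9 8 2 4 3 1 / 1 8 4 3 7 5 9 6 2 / 9 3 2 1 6 4 7 5 8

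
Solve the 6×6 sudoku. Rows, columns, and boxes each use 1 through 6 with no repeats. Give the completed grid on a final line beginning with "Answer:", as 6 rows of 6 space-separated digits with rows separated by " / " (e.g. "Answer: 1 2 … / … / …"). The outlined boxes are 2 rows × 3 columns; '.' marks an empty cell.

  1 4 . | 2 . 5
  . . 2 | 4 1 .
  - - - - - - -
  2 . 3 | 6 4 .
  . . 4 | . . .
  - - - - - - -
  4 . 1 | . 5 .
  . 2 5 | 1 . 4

Step 1. [r3c2∈{1,5}] row 3 places 5 nowhere but r3c2, so r3c2=5.
Step 2. [r1c5∈{3,6}] in row 1, 3 fits only at r1c5 ⇒ r1c5=3.
Step 3. [r5c4∈{3}] only 3 remains possible at r5c4 ⇒ r5c4=3.
Step 4. [r5c2∈{6}] r5c2 has the single candidate 6 ⇒ r5c2=6.
Step 5. [r2c1∈{3,5,6}] r2c1 is the only open cell in row 2 admitting 5 ⇒ r2c1=5.
Step 6. [r4c6∈{1,2,3}] across row 4, 3 lands solely at r4c6, so r4c6=3.
Step 7. [r4c2∈{1}] r4c2 is down to just 1, so r4c2=1.
Step 8. [r1c3∈{6}] r1c3 is down to just 6. So r1c3=6.
Step 9. [r6c5∈{6}] only 6 remains possible at r6c5. So r6c5=6.
Step 10. [r4c5∈{2}] only 2 remains possible at r4c5 ⇒ r4c5=2.
Step 11. [r5c6∈{2}] r5c6 is down to just 2. So r5c6=2.
Step 12. [r4c1∈{6}] nothing but 6 survives at r4c1 ⇒ r4c1=6.
Step 13. [r3c6∈{1}] r3c6 is down to just 1. So r3c6=1.
Step 14. [r4c4∈{5}] r4c4 has the single candidate 5, so r4c4=5.
Step 15. [r2c6∈{6}] nothing but 6 survives at r2c6, so r2c6=6.
Step 16. [r6c1∈{3}] nothing but 3 survives at r6c1. So r6c1=3.
Step 17. [r2c2∈{3}] nothing but 3 survives at r2c2 ⇒ r2c2=3.

Answer: 1 4 6 2 3 5 / 5 3 2 4 1 6 / 2 5 3 6 4 1 / 6 1 4 5 2 3 / 4 6 1 3 5 2 / 3 2 5 1 6 4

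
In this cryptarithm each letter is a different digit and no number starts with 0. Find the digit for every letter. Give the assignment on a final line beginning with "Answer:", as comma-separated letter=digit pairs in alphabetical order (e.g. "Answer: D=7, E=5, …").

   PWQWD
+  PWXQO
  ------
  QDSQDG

Step 1. [col 1: D + O ≡ G (mod 10)] column 1 (D + O ≡ G (mod 10), carry-in 0) doesn't pin G yet; pick G=9 and continue ⇒ G=9.
Step 2. [col 1: D + O ≡ G (mod 10)] column 1 (D + O ≡ G (mod 10), carry-in 0) doesn't pin O yet; pick O=5 and continue ⇒ O=5.
Step 3. [col 1: D + O ≡ G (mod 10)] from column 1 (O=5, G=9, carry-in 0, digits 5,9 already taken and all letters distinct): D must equal 4, so D=4.
Step 4. [col 2: W + Q ≡ D (mod 10)] no forcing yet in column 2 (carry-in 0); Q=1 is free and consistent — try it, so Q=1.
Step 5. [col 2: W + Q ≡ D (mod 10)] in column 2 we have W+Q≡D with carry-in 0; given Q=1, D=4 and digits 1,4,5,9 already taken and all letters distinct, that pins W to 3. So W=3.
Step 6. [col 3: Q + X ≡ Q (mod 10)] in column 3 we have Q+X≡Q with carry-in 0; given Q=1 and digits 1,3,4,5,9 already taken and all letters distinct, that pins X to 0, so X=0.
Step 7. [col 4: W + W ≡ S (mod 10)] column 4 reads W+W+carry(0)=S with W=3; with digits 0,1,3,4,5,9 already taken and all letters distinct, the only value for S is 6. So S=6.
Step 8. [col 5: P + P ≡ D (mod 10)] several values work for P in column 5 (P + P ≡ D (mod 10), carry-in 0); try P=7 ⇒ P=7.

Answer: D=4, G=9, O=5, P=7, Q=1, S=6, W=3, X=0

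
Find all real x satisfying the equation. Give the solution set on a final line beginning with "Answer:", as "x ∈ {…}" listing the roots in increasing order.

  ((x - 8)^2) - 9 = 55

Step 1. [((x - 8)^2) - 9 = 55] 9 comes off first (add 9), so sub: (x - 8)^2 = 64.
Step 2. [(x - 8)^2 = 64] LHS squared, RHS 64 ≥ 0: apply √ (±), so sqrt: x - 8 = 8 or -8.
Step 3. [x - 8 = 8 or -8] the outer -8 inverts by adding 8. So sub: x = 16 or 0.

Answer: x ∈ {0, 16}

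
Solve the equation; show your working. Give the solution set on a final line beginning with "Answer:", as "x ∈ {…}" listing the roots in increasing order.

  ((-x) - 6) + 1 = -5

Step 1. [((-x) - 6) + 1 = -5] +1 is outermost — subtract 1 both sides, so sub: (-x) - 6 = -6.
Step 2. [(-x) - 6 = -6] the outer -6 inverts by adding 6 ⇒ sub: -x = 0.
Step 3. [-x = 0] leading − — multiply by −1. So neg: x = 0.

Answer: x ∈ {0}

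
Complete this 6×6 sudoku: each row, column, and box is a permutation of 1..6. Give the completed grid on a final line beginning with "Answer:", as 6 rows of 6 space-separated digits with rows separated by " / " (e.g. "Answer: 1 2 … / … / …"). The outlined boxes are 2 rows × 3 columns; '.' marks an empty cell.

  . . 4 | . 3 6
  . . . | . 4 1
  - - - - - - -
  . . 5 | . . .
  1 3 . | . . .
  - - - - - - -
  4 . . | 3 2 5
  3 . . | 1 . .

Step 1. [r6c5∈{6}] only 6 remains possible at r6c5 ⇒ r6c5=6.
Step 2. [r3c2∈{2,4,6}] across col 2, 4 lands solely at r3c2 ⇒ r3c2=4.
Step 3. [r4c4∈{2,4,5,6}] across col 4, 4 lands solely at r4c4, so r4c4=4.
Step 4. [r4c3∈{2,6}] row 4 places 6 nowhere but r4c3. So r4c3=6.
Step 5. [r3c1∈{2}] nothing but 2 survives at r3c1. So r3c1=2.
Step 6. [r1c1∈{5}] nothing but 5 survives at r1c1. So r1c1=5.
Step 7. [r6c3∈{2}] r6c3 has the single candidate 2. So r6c3=2.
Step 8. [r1c4∈{2}] r1c4 is down to just 2 ⇒ r1c4=2.
Step 9. [r5c2∈{1,6}] row 5 places 6 nowhere but r5c2 ⇒ r5c2=6.
Step 10. [r2c2∈{2}] r2c2's peers cover all but 2. So r2c2=2.
Step 11. [r2c3∈{3}] only 3 remains possible at r2c3. So r2c3=3.
Step 12. [r6c2∈{5}] nothing but 5 survives at r6c2, so r6c2=5.
Step 13. [r2c4∈{5}] r2c4's peers cover all but 5, so r2c4=5.
Step 14. [r3c5∈{1}] r3c5 is down to just 1, so r3c5=1.
Step 15. [r2c1∈{6}] nothing but 6 survives at r2c1, so r2c1=6.
Step 16. [r3c4∈{6}] nothing but 6 survives at r3c4, so r3c4=6.
Step 17. [r3c6∈{3}] only 3 remains possible at r3c6. So r3c6=3.
Step 18. [r6c6∈{4}] nothing but 4 survives at r6c6 ⇒ r6c6=4.
Step 19. [r1c2∈{1}] only 1 remains possible at r1c2. So r1c2=1.
Step 20. [r5c3∈{1}] nothing but 1 survives at r5c3. So r5c3=1.
Step 21. [r4c6∈{2}] nothing but 2 survives at r4c6, so r4c6=2.
Step 22. [r4c5∈{5}] r4c5 is down to just 5 ⇒ r4c5=5.

Answer: 5 1 4 2 3 6 / 6 2 3 5 4 1 / 2 4 5 6 1 3 / 1 3 6 4 5 2 / 4 6 1 3 2 5 / 3 5 2 1 6 4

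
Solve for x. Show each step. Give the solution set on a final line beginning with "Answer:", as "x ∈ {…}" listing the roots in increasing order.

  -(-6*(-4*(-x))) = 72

Step 1. [-(-6*(-4*(-x))) = 72] flip signs both sides. So neg: -6*(-4*(-x)) = -72.
Step 2. [-6*(-4*(-x)) = -72] divide by the outer -6, so div: -4*(-x) = 12.
Step 3. [-4*(-x) = 12] divide by the outer -4, so div: -x = -3.
Step 4. [-x = -3] leading − — multiply by −1. So neg: x = 3.

Answer: x ∈ {3}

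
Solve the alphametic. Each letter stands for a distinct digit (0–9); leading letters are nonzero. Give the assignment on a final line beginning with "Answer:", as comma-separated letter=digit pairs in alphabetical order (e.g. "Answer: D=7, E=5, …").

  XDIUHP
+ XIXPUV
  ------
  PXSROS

Step 1. [col 1: P + V ≡ S (mod 10)] column 1 (P + V ≡ S (mod 10), carry-in 0) doesn't pin S yet; pick S=6 and continue ⇒ S=6.
Step 2. [col 1: P + V ≡ S (mod 10)] several values work for P in column 1 (P + V ≡ S (mod 10), carry-in 0); try P=5. So P=5.
Step 3. [col 1: P + V ≡ S (mod 10)] column 1 reads P+V+carry(0)=S with P=5, S=6; with digits 5,6 already taken and all letters distinct, the only value for V is 1 ⇒ V=1.
Step 4. [col 2: H + U ≡ O (mod 10)] U=3 is one option consistent with column 2 (H + U ≡ O (mod 10), carry-in 0) — take it, so U=3.
Step 5. [col 2: H + U ≡ O (mod 10)] column 2 (H + U ≡ O (mod 10), carry-in 0) doesn't pin O yet; pick O=0 and continue ⇒ O=0.
Step 6. [col 2: H + U ≡ O (mod 10)] column 2: given U=3, O=0, carry-in 0, and digits 0,1,3,5,6 already taken and all letters distinct, H+U≡O (mod 10) forces H=7. So H=7.
Step 7. [col 3: U + P ≡ R (mod 10)] column 3 reads U+P+carry(1)=R with U=3, P=5; with digits 0,1,3,5,6,7 already taken and all letters distinct, the only value for R is 9 ⇒ R=9.
Step 8. [col 4: I + X ≡ S (mod 10)] column 4 (I + X ≡ S (mod 10), carry-in 0) doesn't pin X yet; pick X=2 and continue ⇒ X=2.
Step 9. [col 4: I + X ≡ S (mod 10)] from column 4 (X=2, S=6, carry-in 0, digits 0,1,2,3,5,6,7,9 already taken and all letters distinct): I must equal 4 ⇒ I=4.
Step 10. [col 5: D + I ≡ X (mod 10)] from column 5 (I=4, X=2, carry-in 0, digits 0,1,2,3,4,5,6,7,9 already taken and all letters distinct): D must equal 8 ⇒ D=8.

Answer: D=8, H=7, I=4, O=0, P=5, R=9, S=6, U=3, V=1, X=2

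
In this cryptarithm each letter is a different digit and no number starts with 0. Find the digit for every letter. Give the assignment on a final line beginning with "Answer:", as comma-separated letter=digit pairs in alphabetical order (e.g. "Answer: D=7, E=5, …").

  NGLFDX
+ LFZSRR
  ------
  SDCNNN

Step 1. [col 1: X + R ≡ N (mod 10)] no forcing yet in column 1 (carry-in 0); R=5 is free and consistent — try it ⇒ R=5.
Step 2. [col 1: X + R ≡ N (mod 10)] N=4 is one option consistent with column 1 (X + R ≡ N (mod 10), carry-in 0) — take it, so N=4.
Step 3. [col 1: X + R ≡ N (mod 10)] column 1: given R=5, N=4, carry-in 0, and digits 4,5 already taken and all letters distinct, X+R≡N (mod 10) forces X=9, so X=9.
Step 4. [col 2: D + R ≡ N (mod 10)] from column 2 (R=5, N=4, carry-in 1, digits 4,5,9 already taken and all letters distinct): D must equal 8 ⇒ D=8.
Step 5. [col 3: F + S ≡ N (mod 10)] S=6 is one option consistent with column 3 (F + S ≡ N (mod 10), carry-in 1) — take it. So S=6.
Step 6. [col 3: F + S ≡ N (mod 10)] in column 3 we have F+S≡N with carry-in 1; given S=6, N=4 and digits 4,5,6,8,9 already taken and all letters distinct, that pins F to 7. So F=7.
Step 7. [col 4: L + Z ≡ C (mod 10)] several values work for L in column 4 (L + Z ≡ C (mod 10), carry-in 1); try L=2. So L=2.
Step 8. [col 4: L + Z ≡ C (mod 10)] from column 4 (L=2, carry-in 1, digits 2,4,5,6,7,8,9 already taken and all letters distinct): Z must equal 0 ⇒ Z=0.
Step 9. [col 4: L + Z ≡ C (mod 10)] from column 4 (L=2, Z=0, carry-in 1, digits 0,2,4,5,6,7,8,9 already taken and all letters distinct): C must equal 3, so C=3.
Step 10. [col 5: G + F ≡ D (mod 10)] column 5 reads G+F+carry(0)=D with F=7, D=8; with digits 0,2,3,4,5,6,7,8,9 already taken and all letters distinct, the only value for G is 1. So G=1.

Answer: C=3, D=8, F=7, G=1, L=2, N=4, R=5, S=6, X=9, Z=0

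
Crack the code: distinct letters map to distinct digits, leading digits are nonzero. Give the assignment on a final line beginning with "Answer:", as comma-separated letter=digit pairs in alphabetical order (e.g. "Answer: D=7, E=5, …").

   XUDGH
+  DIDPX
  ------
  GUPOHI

Step 1. [G] the sum has 6 digits but both addends have 5; that extra leading digit G is the final carry, namely 1. So G=1.
Step 2. [col 1: H + X ≡ I (mod 10)] X=5 is one option consistent with column 1 (H + X ≡ I (mod 10), carry-in 0) — take it, so X=5.
Step 3. [col 1: H + X ≡ I (mod 10)] several values work for I in column 1 (H + X ≡ I (mod 10), carry-in 0); try I=3. So I=3.
Step 4. [col 1: H + X ≡ I (mod 10)] from column 1 (X=5, I=3, carry-in 0, digits 1,3,5 already taken and all letters distinct): H must equal 8. So H=8.
Step 5. [col 2: G + P ≡ H (mod 10)] column 2: given G=1, H=8, carry-in 1, and digits 1,3,5,8 already taken and all letters distinct, G+P≡H (mod 10) forces P=6. So P=6.
Step 6. [col 3: D + D ≡ O (mod 10)] from column 3 (nothing yet, carry-in 0, digits 1,3,5,6,8 already taken and all letters distinct): O must equal 4. So O=4.
Step 7. [col 3: D + D ≡ O (mod 10)] no forcing yet in column 3 (carry-in 0); D=7 is free and consistent — try it, so D=7.
Step 8. [col 4: U + I ≡ P (mod 10)] in column 4 we have U+I≡P with carry-in 1; given I=3, P=6 and digits 1,3,4,5,6,7,8 already taken and all letters distinct, that pins U to 2, so U=2.

Answer: D=7, G=1, H=8, I=3, O=4, P=6, U=2, X=5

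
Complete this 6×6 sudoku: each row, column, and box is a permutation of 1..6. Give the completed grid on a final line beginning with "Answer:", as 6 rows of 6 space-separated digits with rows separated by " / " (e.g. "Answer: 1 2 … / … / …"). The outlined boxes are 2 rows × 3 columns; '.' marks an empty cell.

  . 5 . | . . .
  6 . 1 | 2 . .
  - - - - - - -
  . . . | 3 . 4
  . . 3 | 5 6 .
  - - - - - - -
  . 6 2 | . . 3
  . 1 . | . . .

Step 1. [r1c3∈{4}] r1c3's peers cover all but 4, so r1c3=4.
Step 2. [r6c3∈{5}] r6c3's peers cover all but 5, so r6c3=5.
Step 3. [r3c2∈{2}] r3c2 is down to just 2. So r3c2=2.
Step 4. [r2c5∈{3,4,5}] across row 2, 4 lands solely at r2c5, so r2c5=4.
Step 5. [r3c5∈{1}] r3c5's peers cover all but 1 ⇒ r3c5=1.
Step 6. [r5c1∈{4}] only 4 remains possible at r5c1, so r5c1=4.
Step 7. [r1c6∈{1,6}] across col 6, 1 lands solely at r1c6 ⇒ r1c6=1.
Step 8. [r6c6∈{2,6}] r6c6 is the only open cell in col 6 admitting 6, so r6c6=6.
Step 9. [r1c1∈{2,3}] across row 1, 2 lands solely at r1c1, so r1c1=2.
Step 10. [r1c5∈{3}] r1c5 is down to just 3 ⇒ r1c5=3.
Step 11. [r6c1∈{3}] r6c1 is down to just 3. So r6c1=3.
Step 12. [r6c5∈{2}] r6c5 has the single candidate 2 ⇒ r6c5=2.
Step 13. [r4c2∈{4}] r4c2 is down to just 4 ⇒ r4c2=4.
Step 14. [r2c6∈{5}] r2c6 is down to just 5. So r2c6=5.
Step 15. [r5c5∈{5}] r5c5 is down to just 5 ⇒ r5c5=5.
Step 16. [r4c1∈{1}] nothing but 1 survives at r4c1, so r4c1=1.
Step 17. [r6c4∈{4}] r6c4's peers cover all but 4 ⇒ r6c4=4.
Step 18. [r4c6∈{2}] r4c6's peers cover all but 2 ⇒ r4c6=2.
Step 19. [r5c4∈{1}] nothing but 1 survives at r5c4. So r5c4=1.
Step 20. [r3c3∈{6}] r3c3 has the single candidate 6. So r3c3=6.
Step 21. [r3c1∈{5}] r3c1 is down to just 5, so r3c1=5.
Step 22. [r1c4∈{6}] r1c4's peers cover all but 6. So r1c4=6.
Step 23. [r2c2∈{3}] only 3 remains possible at r2c2, so r2c2=3.

Answer: 2 5 4 6 3 1 / 6 3 1 2 4 5 / 5 2 6 3 1 4 / 1 4 3 5 6 2 / 4 6 2 1 5 3 / 3 1 5 4 2 6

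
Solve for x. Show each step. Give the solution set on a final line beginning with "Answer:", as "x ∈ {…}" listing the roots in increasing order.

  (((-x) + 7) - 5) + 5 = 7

Step 1. [(((-x) + 7) - 5) + 5 = 7] the outer +5 inverts by subtracting 5. So sub: ((-x) + 7) - 5 = 2.
Step 2. [((-x) + 7) - 5 = 2] peel the -5: add 5 from each side, so sub: (-x) + 7 = 7.
Step 3. [(-x) + 7 = 7] peel the +7: subtract 7 from each side. So sub: -x = 0.
Step 4. [-x = 0] leading − — multiply by −1 ⇒ neg: x = 0.

Answer: x ∈ {0}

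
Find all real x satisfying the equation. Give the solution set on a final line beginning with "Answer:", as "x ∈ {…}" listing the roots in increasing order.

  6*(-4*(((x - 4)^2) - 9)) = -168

Step 1. [6*(-4*(((x - 4)^2) - 9)) = -168] LHS = 6·(…); ÷6 both sides. So div: -4*(((x - 4)^2) - 9) = -28.
Step 2. [-4*(((x - 4)^2) - 9) = -28] leading coefficient -4: divide by -4. So div: ((x - 4)^2) - 9 = 7.
Step 3. [((x - 4)^2) - 9 = 7] 9 comes off first (add 9), so sub: (x - 4)^2 = 16.
Step 4. [(x - 4)^2 = 16] √ both sides: 16 ≥ 0 gives two branches, so sqrt: x - 4 = 4 or -4.
Step 5. [x - 4 = 4 or -4] the outer -4 inverts by adding 4. So sub: x = 8 or 0.

Answer: x ∈ {0, 8}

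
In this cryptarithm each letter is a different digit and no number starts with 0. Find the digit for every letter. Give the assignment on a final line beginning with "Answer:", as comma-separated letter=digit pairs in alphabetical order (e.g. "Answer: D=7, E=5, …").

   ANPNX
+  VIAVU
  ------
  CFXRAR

Step 1. [col 1: X + U ≡ R (mod 10)] several values work for X in column 1 (X + U ≡ R (mod 10), carry-in 0); try X=6, so X=6.
Step 2. [col 1: X + U ≡ R (mod 10)] column 1 (X + U ≡ R (mod 10), carry-in 0) doesn't pin U yet; pick U=2 and continue. So U=2.
Step 3. [C] C is the leading digit of a 6-digit sum of two 5-digit numbers; the final carry is exactly 1. So C=1.
Step 4. [col 1: X + U ≡ R (mod 10)] column 1 reads X+U+carry(0)=R with X=6, U=2; with digits 1,2,6 already taken and all letters distinct, the only value for R is 8 ⇒ R=8.
Step 5. [col 2: N + V ≡ A (mod 10)] column 2 (N + V ≡ A (mod 10), carry-in 0) doesn't pin N yet; pick N=9 and continue ⇒ N=9.
Step 6. [col 2: N + V ≡ A (mod 10)] several values work for V in column 2 (N + V ≡ A (mod 10), carry-in 0); try V=5. So V=5.
Step 7. [col 2: N + V ≡ A (mod 10)] column 2: given N=9, V=5, carry-in 0, and digits 1,2,5,6,8,9 already taken and all letters distinct, N+V≡A (mod 10) forces A=4, so A=4.
Step 8. [col 3: P + A ≡ R (mod 10)] in column 3 we have P+A≡R with carry-in 1; given A=4, R=8 and digits 1,2,4,5,6,8,9 already taken and all letters distinct, that pins P to 3, so P=3.
Step 9. [col 4: N + I ≡ X (mod 10)] column 4: given N=9, X=6, carry-in 0, and digits 1,2,3,4,5,6,8,9 already taken and all letters distinct, N+I≡X (mod 10) forces I=7 ⇒ I=7.
Step 10. [col 5: A + V ≡ F (mod 10)] from column 5 (A=4, V=5, carry-in 1, digits 1,2,3,4,5,6,7,8,9 already taken and all letters distinct): F must equal 0, so F=0.

Answer: A=4, C=1, F=0, I=7, N=9, P=3, R=8, U=2, V=5, X=6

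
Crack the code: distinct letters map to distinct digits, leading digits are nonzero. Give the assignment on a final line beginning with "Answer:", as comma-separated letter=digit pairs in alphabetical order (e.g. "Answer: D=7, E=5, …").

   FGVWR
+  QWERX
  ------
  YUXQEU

Step 1. [col 1: R + X ≡ U (mod 10)] several values work for R in column 1 (R + X ≡ U (mod 10), carry-in 0); try R=8, so R=8.
Step 2. [Y] Y is the leading digit of a 6-digit sum of two 5-digit numbers; the final carry is exactly 1. So Y=1.
Step 3. [col 1: R + X ≡ U (mod 10)] X=4 is one option consistent with column 1 (R + X ≡ U (mod 10), carry-in 0) — take it, so X=4.
Step 4. [col 1: R + X ≡ U (mod 10)] column 1 reads R+X+carry(0)=U with R=8, X=4; with digits 1,4,8 already taken and all letters distinct, the only value for U is 2. So U=2.
Step 5. [col 2: W + R ≡ E (mod 10)] several values work for E in column 2 (W + R ≡ E (mod 10), carry-in 1); try E=9. So E=9.
Step 6. [col 2: W + R ≡ E (mod 10)] column 2 reads W+R+carry(1)=E with R=8, E=9; with digits 1,2,4,8,9 already taken and all letters distinct, the only value for W is 0, so W=0.
Step 7. [col 3: V + E ≡ Q (mod 10)] V=6 is one option consistent with column 3 (V + E ≡ Q (mod 10), carry-in 0) — take it, so V=6.
Step 8. [col 3: V + E ≡ Q (mod 10)] column 3: given V=6, E=9, carry-in 0, and digits 0,1,2,4,6,8,9 already taken and all letters distinct, V+E≡Q (mod 10) forces Q=5 ⇒ Q=5.
Step 9. [col 4: G + W ≡ X (mod 10)] column 4 reads G+W+carry(1)=X with W=0, X=4; with digits 0,1,2,4,5,6,8,9 already taken and all letters distinct, the only value for G is 3. So G=3.
Step 10. [col 5: F + Q ≡ U (mod 10)] column 5 reads F+Q+carry(0)=U with Q=5, U=2; with digits 0,1,2,3,4,5,6,8,9 already taken and all letters distinct, the only value for F is 7 ⇒ F=7.

Answer: E=9, F=7, G=3, Q=5, R=8, U=2, V=6, W=0, X=4, Y=1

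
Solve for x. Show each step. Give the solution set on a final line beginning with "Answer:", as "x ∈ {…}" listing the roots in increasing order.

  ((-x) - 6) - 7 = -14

Step 1. [((-x) - 6) - 7 = -14] 7 comes off first (add 7). So sub: (-x) - 6 = -7.
Step 2. [(-x) - 6 = -7] 6 comes off first (add 6) ⇒ sub: -x = -1.
Step 3. [-x = -1] flip signs both sides ⇒ neg: x = 1.

Answer: x ∈ {1}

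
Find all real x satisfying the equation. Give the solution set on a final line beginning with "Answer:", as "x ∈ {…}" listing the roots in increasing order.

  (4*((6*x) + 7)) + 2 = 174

Step 1. [(4*((6*x) + 7)) + 2 = 174] +2 is outermost — subtract 2 both sides. So sub: 4*((6*x) + 7) = 172.
Step 2. [4*((6*x) + 7) = 172] 4·(inner) — divide through by 4, so div: (6*x) + 7 = 43.
Step 3. [(6*x) + 7 = 43] 7 comes off first (subtract 7). So sub: 6*x = 36.
Step 4. [6*x = 36] leading coefficient 6: divide by 6, so div: x = 6.

Answer: x ∈ {6}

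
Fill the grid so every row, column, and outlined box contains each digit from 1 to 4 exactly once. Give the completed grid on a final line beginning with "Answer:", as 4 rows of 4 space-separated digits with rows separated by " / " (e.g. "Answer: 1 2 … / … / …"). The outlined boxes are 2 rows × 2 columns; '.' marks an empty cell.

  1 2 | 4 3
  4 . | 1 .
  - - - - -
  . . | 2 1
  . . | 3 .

Step 1. [r3c2∈{3,4}] in row 3, 4 fits only at r3c2 ⇒ r3c2=4.
Step 2. [r4c2∈{1}] r4c2 is down to just 1. So r4c2=1.
Step 3. [r2c2∈{3}] nothing but 3 survives at r2c2, so r2c2=3.
Step 4. [r4c4∈{4}] nothing but 4 survives at r4c4 ⇒ r4c4=4.
Step 5. [r4c1∈{2}] r4c1 is down to just 2. So r4c1=2.
Step 6. [r2c4∈{2}] r2c4 has the single candidate 2. So r2c4=2.
Step 7. [r3c1∈{3}] r3c1 is down to just 3 ⇒ r3c1=3.

Answer: 1 2 4 3 / 4 3 1 2 / 3 4 2 1 / 2 1 3 4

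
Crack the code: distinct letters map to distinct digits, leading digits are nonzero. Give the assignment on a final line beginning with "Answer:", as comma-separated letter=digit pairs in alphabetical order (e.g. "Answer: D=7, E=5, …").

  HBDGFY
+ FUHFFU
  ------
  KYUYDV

Step 1. [col 1: Y + U ≡ V (mod 10)] Y=9 is one option consistent with column 1 (Y + U ≡ V (mod 10), carry-in 0) — take it. So Y=9.
Step 2. [col 1: Y + U ≡ V (mod 10)] several values work for U in column 1 (Y + U ≡ V (mod 10), carry-in 0); try U=7, so U=7.
Step 3. [col 1: Y + U ≡ V (mod 10)] column 1: given Y=9, U=7, carry-in 0, and digits 7,9 already taken and all letters distinct, Y+U≡V (mod 10) forces V=6 ⇒ V=6.
Step 4. [col 2: F + F ≡ D (mod 10)] column 2 (F + F ≡ D (mod 10), carry-in 1) doesn't pin F yet; pick F=1 and continue ⇒ F=1.
Step 5. [col 2: F + F ≡ D (mod 10)] column 2: given F=1, carry-in 1, and digits 1,6,7,9 already taken and all letters distinct, F+F≡D (mod 10) forces D=3 ⇒ D=3.
Step 6. [col 3: G + F ≡ Y (mod 10)] in column 3 we have G+F≡Y with carry-in 0; given F=1, Y=9 and digits 1,3,6,7,9 already taken and all letters distinct, that pins G to 8 ⇒ G=8.
Step 7. [col 4: D + H ≡ U (mod 10)] in column 4 we have D+H≡U with carry-in 0; given D=3, U=7 and digits 1,3,6,7,8,9 already taken and all letters distinct, that pins H to 4, so H=4.
Step 8. [col 5: B + U ≡ Y (mod 10)] column 5: given U=7, Y=9, carry-in 0, and digits 1,3,4,6,7,8,9 already taken and all letters distinct, B+U≡Y (mod 10) forces B=2. So B=2.
Step 9. [col 6: H + F ≡ K (mod 10)] in column 6 we have H+F≡K with carry-in 0; given H=4, F=1 and digits 1,2,3,4,6,7,8,9 already taken and all letters distinct, that pins K to 5, so K=5.

Answer: B=2, D=3, F=1, G=8, H=4, K=5, U=7, V=6, Y=9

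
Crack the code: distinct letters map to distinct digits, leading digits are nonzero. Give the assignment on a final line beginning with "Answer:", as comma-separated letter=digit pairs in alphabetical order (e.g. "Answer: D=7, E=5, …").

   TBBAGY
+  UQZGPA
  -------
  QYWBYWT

Step 1. [Q] Q is the leading digit of a 7-digit sum of two 6-digit numbers; the final carry is exactly 1. So Q=1.
Step 2. [col 1: Y + A ≡ T (mod 10)] column 1 (Y + A ≡ T (mod 10), carry-in 0) doesn't pin A yet; pick A=4 and continue ⇒ A=4.
Step 3. [col 1: Y + A ≡ T (mod 10)] Y=2 is one option consistent with column 1 (Y + A ≡ T (mod 10), carry-in 0) — take it. So Y=2.
Step 4. [col 1: Y + A ≡ T (mod 10)] in column 1 we have Y+A≡T with carry-in 0; given Y=2, A=4 and digits 1,2,4 already taken and all letters distinct, that pins T to 6, so T=6.
Step 5. [col 2: G + P ≡ W (mod 10)] column 2 (G + P ≡ W (mod 10), carry-in 0) doesn't pin W yet; pick W=0 and continue ⇒ W=0.
Step 6. [col 2: G + P ≡ W (mod 10)] column 2 (G + P ≡ W (mod 10), carry-in 0) doesn't pin G yet; pick G=7 and continue. So G=7.
Step 7. [col 2: G + P ≡ W (mod 10)] in column 2 we have G+P≡W with carry-in 0; given G=7, W=0 and digits 0,1,2,4,6,7 already taken and all letters distinct, that pins P to 3, so P=3.
Step 8. [col 4: B + Z ≡ B (mod 10)] column 4 reads B+Z+carry(1)=B with nothing yet; with digits 0,1,2,3,4,6,7 already taken and all letters distinct, the only value for Z is 9 ⇒ Z=9.
Step 9. [col 4: B + Z ≡ B (mod 10)] no forcing yet in column 4 (carry-in 1); B=8 is free and consistent — try it ⇒ B=8.
Step 10. [col 6: T + U ≡ Y (mod 10)] column 6: given T=6, Y=2, carry-in 1, and digits 0,1,2,3,4,6,7,8,9 already taken and all letters distinct, T+U≡Y (mod 10) forces U=5, so U=5.

Answer: A=4, B=8, G=7, P=3, Q=1, T=6, U=5, W=0, Y=2, Z=9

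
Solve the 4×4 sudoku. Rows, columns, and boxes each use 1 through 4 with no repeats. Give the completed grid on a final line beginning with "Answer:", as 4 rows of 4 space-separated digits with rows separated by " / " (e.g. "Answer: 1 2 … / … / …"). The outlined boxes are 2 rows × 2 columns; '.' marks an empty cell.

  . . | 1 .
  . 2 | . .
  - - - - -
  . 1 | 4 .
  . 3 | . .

Step 1. [r1c4∈{2,3,4}] r1c4 is the only open cell in row 1 admitting 2, so r1c4=2.
Step 2. [r4c1∈{2,4}] 4 has one home in row 4: r4c1 ⇒ r4c1=4.
Step 3. [r2c3∈{3}] r2c3's peers cover all but 3, so r2c3=3.
Step 4. [r3c4∈{3}] r3c4's peers cover all but 3 ⇒ r3c4=3.
Step 5. [r4c4∈{1}] nothing but 1 survives at r4c4 ⇒ r4c4=1.
Step 6. [r1c1∈{3}] r1c1 is down to just 3 ⇒ r1c1=3.
Step 7. [r2c4∈{4}] r2c4 has the single candidate 4 ⇒ r2c4=4.
Step 8. [r3c1∈{2}] only 2 remains possible at r3c1. So r3c1=2.
Step 9. [r2c1∈{1}] r2c1 has the single candidate 1, so r2c1=1.
Step 10. [r1c2∈{4}] r1c2 has the single candidate 4, so r1c2=4.
Step 11. [r4c3∈{2}] r4c3 is down to just 2 ⇒ r4c3=2.

Answer: 3 4 1 2 / 1 2 3 4 / 2 1 4 3 / 4 3 2 1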